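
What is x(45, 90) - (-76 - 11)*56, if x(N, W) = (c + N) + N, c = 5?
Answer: 4967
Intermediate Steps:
x(N, W) = 5 + 2*N (x(N, W) = (5 + N) + N = 5 + 2*N)
x(45, 90) - (-76 - 11)*56 = (5 + 2*45) - (-76 - 11)*56 = (5 + 90) - (-87)*56 = 95 - 1*(-4872) = 95 + 4872 = 4967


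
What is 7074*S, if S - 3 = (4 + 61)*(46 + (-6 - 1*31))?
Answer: 4159512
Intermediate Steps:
S = 588 (S = 3 + (4 + 61)*(46 + (-6 - 1*31)) = 3 + 65*(46 + (-6 - 31)) = 3 + 65*(46 - 37) = 3 + 65*9 = 3 + 585 = 588)
7074*S = 7074*588 = 4159512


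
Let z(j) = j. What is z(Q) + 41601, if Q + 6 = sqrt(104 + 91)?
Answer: 41595 + sqrt(195) ≈ 41609.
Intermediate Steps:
Q = -6 + sqrt(195) (Q = -6 + sqrt(104 + 91) = -6 + sqrt(195) ≈ 7.9642)
z(Q) + 41601 = (-6 + sqrt(195)) + 41601 = 41595 + sqrt(195)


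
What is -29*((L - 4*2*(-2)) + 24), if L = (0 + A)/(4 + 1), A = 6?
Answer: -5974/5 ≈ -1194.8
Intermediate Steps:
L = 6/5 (L = (0 + 6)/(4 + 1) = 6/5 ≈ 1.2000)
-29*((L - 4*2*(-2)) + 24) = -29*((6/5 - 4*2*(-2)) + 24) = -29*((6/5 - 8*(-2)) + 24) = -29*((6/5 + 16) + 24) = -29*(86/5 + 24) = -29*206/5 = -5974/5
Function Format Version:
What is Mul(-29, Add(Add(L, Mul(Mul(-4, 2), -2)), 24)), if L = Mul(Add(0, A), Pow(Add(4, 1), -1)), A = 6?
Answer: Rational(-5974, 5) ≈ -1194.8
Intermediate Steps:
L = Rational(6, 5) (L = Mul(Add(0, 6), Pow(Add(4, 1), -1)) = Mul(6, Pow(5, -1)) = Mul(6, Rational(1, 5)) = Rational(6, 5) ≈ 1.2000)
Mul(-29, Add(Add(L, Mul(Mul(-4, 2), -2)), 24)) = Mul(-29, Add(Add(Rational(6, 5), Mul(Mul(-4, 2), -2)), 24)) = Mul(-29, Add(Add(Rational(6, 5), Mul(-8, -2)), 24)) = Mul(-29, Add(Add(Rational(6, 5), 16), 24)) = Mul(-29, Add(Rational(86, 5), 24)) = Mul(-29, Rational(206, 5)) = Rational(-5974, 5)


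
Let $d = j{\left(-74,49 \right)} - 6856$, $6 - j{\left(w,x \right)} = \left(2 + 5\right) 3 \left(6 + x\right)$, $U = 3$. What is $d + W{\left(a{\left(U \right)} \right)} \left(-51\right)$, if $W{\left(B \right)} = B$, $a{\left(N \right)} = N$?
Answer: $-8158$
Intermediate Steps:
$j{\left(w,x \right)} = -120 - 21 x$ ($j{\left(w,x \right)} = 6 - \left(2 + 5\right) 3 \left(6 + x\right) = 6 - 7 \cdot 3 \left(6 + x\right) = 6 - 21 \left(6 + x\right) = 6 - \left(126 + 21 x\right) = -120 - 21 x$)
$d = -8005$ ($d = \left(-120 - 1029\right) - 6856 = -1149 - 6856 = -8005$)
$d + W{\left(a{\left(U \right)} \right)} \left(-51\right) = -8005 + 3 \left(-51\right) = -8005 - 153 = -8158$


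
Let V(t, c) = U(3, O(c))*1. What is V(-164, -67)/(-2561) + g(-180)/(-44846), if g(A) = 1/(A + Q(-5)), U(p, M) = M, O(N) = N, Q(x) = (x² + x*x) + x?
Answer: 405634631/15504831810 ≈ 0.026162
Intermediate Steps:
Q(x) = x + 2*x² (Q(x) = (x² + x²) + x = 2*x² + x = x + 2*x²)
g(A) = 1/(45 + A) (g(A) = 1/(A - 5*(1 + 2*(-5))) = 1/(A - 5*(1 - 10)) = 1/(A - 5*(-9)) = 1/(A + 45) = 1/(45 + A))
V(t, c) = c (V(t, c) = c*1 = c)
V(-164, -67)/(-2561) + g(-180)/(-44846) = -67/(-2561) + 1/((45 - 180)*(-44846)) = -67*(-1/2561) - 1/44846/(-135) = 67/2561 - 1/135*(-1/44846) = 67/2561 + 1/6054210 = 405634631/15504831810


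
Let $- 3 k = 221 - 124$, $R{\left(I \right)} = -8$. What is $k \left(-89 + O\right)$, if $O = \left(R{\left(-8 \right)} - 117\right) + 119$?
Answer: $\frac{9215}{3} \approx 3071.7$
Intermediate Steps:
$k = - \frac{97}{3}$ ($k = - \frac{221 - 124}{3} = \left(- \frac{1}{3}\right) 97 = - \frac{97}{3} \approx -32.333$)
$O = -6$ ($O = \left(-8 - 117\right) + 119 = -125 + 119 = -6$)
$k \left(-89 + O\right) = - \frac{97 \left(-89 - 6\right)}{3} = \left(- \frac{97}{3}\right) \left(-95\right) = \frac{9215}{3}$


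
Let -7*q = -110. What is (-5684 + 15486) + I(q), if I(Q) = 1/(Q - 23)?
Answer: 499895/51 ≈ 9801.9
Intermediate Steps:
q = 110/7 (q = -1/7*(-110) = 110/7 ≈ 15.714)
I(Q) = 1/(-23 + Q)
(-5684 + 15486) + I(q) = (-5684 + 15486) + 1/(-23 + 110/7) = 9802 + 1/(-51/7) = 9802 - 7/51 = 499895/51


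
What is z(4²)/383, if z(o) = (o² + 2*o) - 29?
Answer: 259/383 ≈ 0.67624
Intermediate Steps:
z(o) = -29 + o² + 2*o
z(4²)/383 = (-29 + (4²)² + 2*4²)/383 = (-29 + 16² + 2*16)*(1/383) = (-29 + 256 + 32)*(1/383) = 259*(1/383) = 259/383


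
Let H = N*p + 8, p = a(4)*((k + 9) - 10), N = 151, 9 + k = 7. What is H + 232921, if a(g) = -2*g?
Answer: 236553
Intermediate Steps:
k = -2 (k = -9 + 7 = -2)
p = 24 (p = (-2*4)*((-2 + 9) - 10) = -8*(7 - 10) = -8*(-3) = 24)
H = 3632 (H = 151*24 + 8 = 3624 + 8 = 3632)
H + 232921 = 3632 + 232921 = 236553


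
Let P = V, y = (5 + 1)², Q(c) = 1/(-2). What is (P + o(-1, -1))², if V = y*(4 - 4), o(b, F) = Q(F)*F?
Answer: ¼ ≈ 0.25000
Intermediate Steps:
Q(c) = -½
o(b, F) = -F/2
y = 36 (y = 6² = 36)
V = 0 (V = 36*(4 - 4) = 36*0 = 0)
P = 0
(P + o(-1, -1))² = (0 - ½*(-1))² = (0 + ½)² = (½)² = ¼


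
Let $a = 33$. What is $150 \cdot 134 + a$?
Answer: $20133$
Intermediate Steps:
$150 \cdot 134 + a = 150 \cdot 134 + 33 = 20100 + 33 = 20133$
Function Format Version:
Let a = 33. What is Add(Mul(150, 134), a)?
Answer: 20133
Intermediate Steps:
Add(Mul(150, 134), a) = Add(Mul(150, 134), 33) = Add(20100, 33) = 20133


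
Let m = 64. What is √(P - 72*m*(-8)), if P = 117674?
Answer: √154538 ≈ 393.11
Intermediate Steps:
√(P - 72*m*(-8)) = √(117674 - 72*64*(-8)) = √(117674 - 4608*(-8)) = √(117674 + 36864) = √154538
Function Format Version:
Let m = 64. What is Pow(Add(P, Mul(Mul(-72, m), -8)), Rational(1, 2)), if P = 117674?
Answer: Pow(154538, Rational(1, 2)) ≈ 393.11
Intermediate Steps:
Pow(Add(P, Mul(Mul(-72, m), -8)), Rational(1, 2)) = Pow(Add(117674, Mul(Mul(-72, 64), -8)), Rational(1, 2)) = Pow(Add(117674, Mul(-4608, -8)), Rational(1, 2)) = Pow(Add(117674, 36864), Rational(1, 2)) = Pow(154538, Rational(1, 2))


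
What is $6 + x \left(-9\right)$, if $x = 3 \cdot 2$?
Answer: $-48$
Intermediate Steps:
$x = 6$
$6 + x \left(-9\right) = 6 + 6 \left(-9\right) = 6 - 54 = -48$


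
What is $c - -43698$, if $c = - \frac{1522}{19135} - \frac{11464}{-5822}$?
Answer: $\frac{2434170591808}{55701985} \approx 43700.0$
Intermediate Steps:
$c = \frac{105251278}{55701985}$ ($c = \left(-1522\right) \frac{1}{19135} - - \frac{5732}{2911} = - \frac{1522}{19135} + \frac{5732}{2911} = \frac{105251278}{55701985} \approx 1.8895$)
$c - -43698 = \frac{105251278}{55701985} - -43698 = \frac{105251278}{55701985} + 43698 = \frac{2434170591808}{55701985}$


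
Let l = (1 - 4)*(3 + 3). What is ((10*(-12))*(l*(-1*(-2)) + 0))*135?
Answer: 583200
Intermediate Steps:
l = -18 (l = -3*6 = -18)
((10*(-12))*(l*(-1*(-2)) + 0))*135 = ((10*(-12))*(-(-18)*(-2) + 0))*135 = -120*(-18*2 + 0)*135 = -120*(-36 + 0)*135 = -120*(-36)*135 = 4320*135 = 583200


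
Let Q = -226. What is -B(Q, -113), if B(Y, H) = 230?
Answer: -230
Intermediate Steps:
-B(Q, -113) = -1*230 = -230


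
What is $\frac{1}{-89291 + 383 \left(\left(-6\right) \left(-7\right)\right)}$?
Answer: $- \frac{1}{73205} \approx -1.366 \cdot 10^{-5}$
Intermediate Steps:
$\frac{1}{-89291 + 383 \left(\left(-6\right) \left(-7\right)\right)} = \frac{1}{-89291 + 383 \cdot 42} = \frac{1}{-89291 + 16086} = \frac{1}{-73205} = - \frac{1}{73205}$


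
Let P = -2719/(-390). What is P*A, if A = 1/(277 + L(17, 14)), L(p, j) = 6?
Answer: 2719/110370 ≈ 0.024635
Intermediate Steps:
P = 2719/390 (P = -2719*(-1/390) = 2719/390 ≈ 6.9718)
A = 1/283 (A = 1/(277 + 6) = 1/283 ≈ 0.0035336)
P*A = (2719/390)*(1/283) = 2719/110370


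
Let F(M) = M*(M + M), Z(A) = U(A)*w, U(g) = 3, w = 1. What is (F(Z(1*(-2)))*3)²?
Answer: 2916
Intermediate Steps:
Z(A) = 3 (Z(A) = 3*1 = 3)
F(M) = 2*M² (F(M) = M*(2*M) = 2*M²)
(F(Z(1*(-2)))*3)² = ((2*3²)*3)² = ((2*9)*3)² = (18*3)² = 54² = 2916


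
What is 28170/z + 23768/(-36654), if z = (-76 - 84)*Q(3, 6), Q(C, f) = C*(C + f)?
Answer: -2102261/293232 ≈ -7.1693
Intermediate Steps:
z = -4320 (z = (-76 - 84)*(3*(3 + 6)) = -480*9 = -160*27 = -4320)
28170/z + 23768/(-36654) = 28170/(-4320) + 23768/(-36654) = 28170*(-1/4320) + 23768*(-1/36654) = -313/48 - 11884/18327 = -2102261/293232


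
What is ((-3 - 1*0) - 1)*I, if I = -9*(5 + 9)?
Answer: 504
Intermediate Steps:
I = -126 (I = -9*14 = -126)
((-3 - 1*0) - 1)*I = ((-3 - 1*0) - 1)*(-126) = ((-3 + 0) - 1)*(-126) = (-3 - 1)*(-126) = -4*(-126) = 504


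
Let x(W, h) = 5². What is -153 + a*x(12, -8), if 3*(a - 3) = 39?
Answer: 247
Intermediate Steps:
x(W, h) = 25
a = 16 (a = 3 + (⅓)*39 = 3 + 13 = 16)
-153 + a*x(12, -8) = -153 + 16*25 = -153 + 400 = 247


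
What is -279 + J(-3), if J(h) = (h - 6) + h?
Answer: -291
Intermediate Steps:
J(h) = -6 + 2*h (J(h) = (-6 + h) + h = -6 + 2*h)
-279 + J(-3) = -279 + (-6 + 2*(-3)) = -279 + (-6 - 6) = -279 - 12 = -291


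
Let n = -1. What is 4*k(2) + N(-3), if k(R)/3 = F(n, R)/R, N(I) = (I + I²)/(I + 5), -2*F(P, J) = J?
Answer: -3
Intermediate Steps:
F(P, J) = -J/2
N(I) = (I + I²)/(5 + I)
k(R) = -3/2 (k(R) = 3*((-R/2)/R) = 3*(-½) = -3/2)
4*k(2) + N(-3) = 4*(-3/2) - 3*(1 - 3)/(5 - 3) = -6 - 3*(-2)/2 = -6 - 3*½*(-2) = -6 + 3 = -3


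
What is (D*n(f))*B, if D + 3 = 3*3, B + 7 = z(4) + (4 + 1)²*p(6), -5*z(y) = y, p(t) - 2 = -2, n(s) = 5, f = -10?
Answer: -234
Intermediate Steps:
p(t) = 0 (p(t) = 2 - 2 = 0)
z(y) = -y/5
B = -39/5 (B = -7 + (-⅕*4 + (4 + 1)²*0) = -7 + (-⅘ + 5²*0) = -7 + (-⅘ + 25*0) = -7 + (-⅘ + 0) = -7 - ⅘ = -39/5 ≈ -7.8000)
D = 6 (D = -3 + 3*3 = -3 + 9 = 6)
(D*n(f))*B = (6*5)*(-39/5) = 30*(-39/5) = -234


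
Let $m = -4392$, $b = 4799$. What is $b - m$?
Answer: $9191$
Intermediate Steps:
$b - m = 4799 - -4392 = 4799 + 4392 = 9191$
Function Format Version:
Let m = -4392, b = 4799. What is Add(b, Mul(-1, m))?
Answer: 9191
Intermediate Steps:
Add(b, Mul(-1, m)) = Add(4799, Mul(-1, -4392)) = Add(4799, 4392) = 9191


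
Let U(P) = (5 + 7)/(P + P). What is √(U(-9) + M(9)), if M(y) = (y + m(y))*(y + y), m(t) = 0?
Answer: 22*√3/3 ≈ 12.702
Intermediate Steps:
U(P) = 6/P (U(P) = 12/((2*P)) = 12*(1/(2*P)) = 6/P)
M(y) = 2*y² (M(y) = (y + 0)*(y + y) = y*(2*y) = 2*y²)
√(U(-9) + M(9)) = √(6/(-9) + 2*9²) = √(6*(-⅑) + 2*81) = √(-⅔ + 162) = √(484/3) = 22*√3/3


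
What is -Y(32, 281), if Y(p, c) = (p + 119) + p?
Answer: -183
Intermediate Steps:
Y(p, c) = 119 + 2*p (Y(p, c) = (119 + p) + p = 119 + 2*p)
-Y(32, 281) = -(119 + 2*32) = -(119 + 64) = -1*183 = -183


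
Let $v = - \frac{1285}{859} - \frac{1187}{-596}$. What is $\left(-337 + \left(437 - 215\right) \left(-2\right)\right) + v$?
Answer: $- \frac{399590111}{511964} \approx -780.5$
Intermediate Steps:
$v = \frac{253773}{511964}$ ($v = \left(-1285\right) \frac{1}{859} - - \frac{1187}{596} = - \frac{1285}{859} + \frac{1187}{596} = \frac{253773}{511964} \approx 0.49569$)
$\left(-337 + \left(437 - 215\right) \left(-2\right)\right) + v = \left(-337 + \left(437 - 215\right) \left(-2\right)\right) + \frac{253773}{511964} = \left(-337 + 222 \left(-2\right)\right) + \frac{253773}{511964} = \left(-337 - 444\right) + \frac{253773}{511964} = -781 + \frac{253773}{511964} = - \frac{399590111}{511964}$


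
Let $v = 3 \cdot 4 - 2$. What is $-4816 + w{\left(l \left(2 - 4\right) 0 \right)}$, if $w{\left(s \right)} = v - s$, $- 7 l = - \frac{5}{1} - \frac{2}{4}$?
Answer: $-4806$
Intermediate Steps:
$v = 10$ ($v = 12 - 2 = 10$)
$l = \frac{11}{14}$ ($l = - \frac{- \frac{5}{1} - \frac{2}{4}}{7} = - \frac{\left(-5\right) 1 - \frac{1}{2}}{7} = - \frac{-5 - \frac{1}{2}}{7} = \left(- \frac{1}{7}\right) \left(- \frac{11}{2}\right) = \frac{11}{14} \approx 0.78571$)
$w{\left(s \right)} = 10 - s$
$-4816 + w{\left(l \left(2 - 4\right) 0 \right)} = -4816 + \left(10 - \frac{11 \left(2 - 4\right) 0}{14}\right) = -4816 + \left(10 - \frac{11 \left(\left(-2\right) 0\right)}{14}\right) = -4816 + \left(10 - \frac{11}{14} \cdot 0\right) = -4816 + \left(10 - 0\right) = -4816 + \left(10 + 0\right) = -4816 + 10 = -4806$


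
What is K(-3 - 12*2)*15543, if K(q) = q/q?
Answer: 15543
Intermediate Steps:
K(q) = 1
K(-3 - 12*2)*15543 = 1*15543 = 15543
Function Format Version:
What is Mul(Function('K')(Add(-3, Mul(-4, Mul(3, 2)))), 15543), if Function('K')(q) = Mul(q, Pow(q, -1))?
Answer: 15543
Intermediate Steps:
Function('K')(q) = 1
Mul(Function('K')(Add(-3, Mul(-4, Mul(3, 2)))), 15543) = Mul(1, 15543) = 15543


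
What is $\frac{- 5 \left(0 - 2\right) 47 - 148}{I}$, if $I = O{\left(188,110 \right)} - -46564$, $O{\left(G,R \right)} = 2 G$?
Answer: $\frac{161}{23470} \approx 0.0068598$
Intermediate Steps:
$I = 46940$ ($I = 2 \cdot 188 - -46564 = 376 + 46564 = 46940$)
$\frac{- 5 \left(0 - 2\right) 47 - 148}{I} = \frac{- 5 \left(0 - 2\right) 47 - 148}{46940} = \left(\left(-5\right) \left(-2\right) 47 - 148\right) \frac{1}{46940} = \left(10 \cdot 47 - 148\right) \frac{1}{46940} = \left(470 - 148\right) \frac{1}{46940} = 322 \cdot \frac{1}{46940} = \frac{161}{23470}$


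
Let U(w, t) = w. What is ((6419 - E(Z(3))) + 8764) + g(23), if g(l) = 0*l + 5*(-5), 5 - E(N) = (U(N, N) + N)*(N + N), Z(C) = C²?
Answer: 15477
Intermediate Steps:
E(N) = 5 - 4*N² (E(N) = 5 - (N + N)*(N + N) = 5 - 2*N*2*N = 5 - 4*N²)
g(l) = -25 (g(l) = 0 - 25 = -25)
((6419 - E(Z(3))) + 8764) + g(23) = ((6419 - (5 - 4*(3²)²)) + 8764) - 25 = ((6419 - (5 - 4*9²)) + 8764) - 25 = ((6419 - (5 - 4*81)) + 8764) - 25 = ((6419 - (5 - 324)) + 8764) - 25 = ((6419 - 1*(-319)) + 8764) - 25 = ((6419 + 319) + 8764) - 25 = (6738 + 8764) - 25 = 15502 - 25 = 15477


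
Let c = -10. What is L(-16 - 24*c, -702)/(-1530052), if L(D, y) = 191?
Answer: -191/1530052 ≈ -0.00012483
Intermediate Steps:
L(-16 - 24*c, -702)/(-1530052) = 191/(-1530052) = 191*(-1/1530052) = -191/1530052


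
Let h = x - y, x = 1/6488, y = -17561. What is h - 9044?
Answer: 55258297/6488 ≈ 8517.0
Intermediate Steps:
x = 1/6488 ≈ 0.00015413
h = 113935769/6488 (h = 1/6488 - 1*(-17561) = 1/6488 + 17561 = 113935769/6488 ≈ 17561.)
h - 9044 = 113935769/6488 - 9044 = 55258297/6488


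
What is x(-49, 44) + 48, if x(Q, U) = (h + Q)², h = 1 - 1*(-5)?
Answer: 1897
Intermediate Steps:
h = 6 (h = 1 + 5 = 6)
x(Q, U) = (6 + Q)²
x(-49, 44) + 48 = (6 - 49)² + 48 = (-43)² + 48 = 1849 + 48 = 1897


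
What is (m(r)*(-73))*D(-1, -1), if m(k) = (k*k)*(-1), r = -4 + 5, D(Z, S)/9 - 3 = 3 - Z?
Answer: 4599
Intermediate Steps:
D(Z, S) = 54 - 9*Z (D(Z, S) = 27 + 9*(3 - Z) = 27 + (27 - 9*Z) = 54 - 9*Z)
r = 1
m(k) = -k**2 (m(k) = k**2*(-1) = -k**2)
(m(r)*(-73))*D(-1, -1) = (-1*1**2*(-73))*(54 - 9*(-1)) = (-1*1*(-73))*(54 + 9) = -1*(-73)*63 = 73*63 = 4599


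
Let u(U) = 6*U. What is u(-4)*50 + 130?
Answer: -1070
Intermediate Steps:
u(-4)*50 + 130 = (6*(-4))*50 + 130 = -24*50 + 130 = -1200 + 130 = -1070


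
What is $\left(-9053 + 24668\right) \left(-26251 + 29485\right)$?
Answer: $50498910$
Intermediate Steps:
$\left(-9053 + 24668\right) \left(-26251 + 29485\right) = 15615 \cdot 3234 = 50498910$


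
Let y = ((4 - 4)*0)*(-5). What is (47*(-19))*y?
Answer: 0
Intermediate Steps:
y = 0 (y = (0*0)*(-5) = 0*(-5) = 0)
(47*(-19))*y = (47*(-19))*0 = -893*0 = 0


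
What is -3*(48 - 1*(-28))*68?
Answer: -15504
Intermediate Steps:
-3*(48 - 1*(-28))*68 = -3*(48 + 28)*68 = -3*76*68 = -228*68 = -15504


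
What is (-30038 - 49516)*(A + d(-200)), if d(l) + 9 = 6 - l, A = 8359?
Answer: -680664024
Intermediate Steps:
d(l) = -3 - l (d(l) = -9 + (6 - l) = -3 - l)
(-30038 - 49516)*(A + d(-200)) = (-30038 - 49516)*(8359 + (-3 - 1*(-200))) = -79554*(8359 + (-3 + 200)) = -79554*(8359 + 197) = -79554*8556 = -680664024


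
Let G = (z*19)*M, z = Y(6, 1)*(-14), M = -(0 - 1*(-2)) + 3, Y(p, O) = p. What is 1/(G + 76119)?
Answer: 1/74523 ≈ 1.3419e-5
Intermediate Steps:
M = 1 (M = -(0 + 2) + 3 = -1*2 + 3 = -2 + 3 = 1)
z = -84 (z = 6*(-14) = -84)
G = -1596 (G = -84*19*1 = -1596*1 = -1596)
1/(G + 76119) = 1/(-1596 + 76119) = 1/74523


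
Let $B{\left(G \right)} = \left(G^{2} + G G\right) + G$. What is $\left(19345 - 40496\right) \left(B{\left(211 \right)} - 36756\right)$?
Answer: $-1110364047$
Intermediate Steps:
$B{\left(G \right)} = G + 2 G^{2}$ ($B{\left(G \right)} = \left(G^{2} + G^{2}\right) + G = 2 G^{2} + G = G + 2 G^{2}$)
$\left(19345 - 40496\right) \left(B{\left(211 \right)} - 36756\right) = \left(19345 - 40496\right) \left(211 \left(1 + 2 \cdot 211\right) - 36756\right) = - 21151 \left(211 \left(1 + 422\right) - 36756\right) = - 21151 \left(211 \cdot 423 - 36756\right) = - 21151 \left(89253 - 36756\right) = \left(-21151\right) 52497 = -1110364047$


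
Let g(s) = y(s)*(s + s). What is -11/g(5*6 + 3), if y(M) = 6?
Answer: -1/36 ≈ -0.027778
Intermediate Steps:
g(s) = 12*s (g(s) = 6*(s + s) = 6*(2*s) = 12*s)
-11/g(5*6 + 3) = -11*1/(12*(5*6 + 3)) = -11*1/(12*(30 + 3)) = -11/(12*33) = -11/396 = -11*1/396 = -1/36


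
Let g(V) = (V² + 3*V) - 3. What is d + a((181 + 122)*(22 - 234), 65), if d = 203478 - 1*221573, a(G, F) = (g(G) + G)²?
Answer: 17023931692793530906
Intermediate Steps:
g(V) = -3 + V² + 3*V
a(G, F) = (-3 + G² + 4*G)² (a(G, F) = ((-3 + G² + 3*G) + G)² = (-3 + G² + 4*G)²)
d = -18095 (d = 203478 - 221573 = -18095)
d + a((181 + 122)*(22 - 234), 65) = -18095 + (-3 + ((181 + 122)*(22 - 234))² + 4*((181 + 122)*(22 - 234)))² = -18095 + (-3 + (303*(-212))² + 4*(303*(-212)))² = -18095 + (-3 + (-64236)² + 4*(-64236))² = -18095 + (-3 + 4126263696 - 256944)² = -18095 + 4126006749² = -18095 + 17023931692793549001 = 17023931692793530906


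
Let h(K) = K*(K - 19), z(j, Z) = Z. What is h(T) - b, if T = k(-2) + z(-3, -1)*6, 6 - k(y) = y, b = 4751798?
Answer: -4751832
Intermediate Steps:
k(y) = 6 - y
T = 2 (T = (6 - 1*(-2)) - 1*6 = (6 + 2) - 6 = 8 - 6 = 2)
h(K) = K*(-19 + K)
h(T) - b = 2*(-19 + 2) - 1*4751798 = 2*(-17) - 4751798 = -34 - 4751798 = -4751832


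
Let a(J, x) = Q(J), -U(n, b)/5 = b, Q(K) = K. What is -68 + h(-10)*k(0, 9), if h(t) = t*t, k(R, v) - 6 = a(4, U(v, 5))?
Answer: 932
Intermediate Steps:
U(n, b) = -5*b
a(J, x) = J
k(R, v) = 10 (k(R, v) = 6 + 4 = 10)
h(t) = t**2
-68 + h(-10)*k(0, 9) = -68 + (-10)**2*10 = -68 + 100*10 = -68 + 1000 = 932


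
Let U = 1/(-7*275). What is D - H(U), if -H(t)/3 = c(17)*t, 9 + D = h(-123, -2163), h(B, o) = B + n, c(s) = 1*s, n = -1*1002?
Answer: -2183001/1925 ≈ -1134.0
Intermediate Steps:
n = -1002
U = -1/1925 (U = 1/(-1925) = -1/1925 ≈ -0.00051948)
c(s) = s
h(B, o) = -1002 + B (h(B, o) = B - 1002 = -1002 + B)
D = -1134 (D = -9 + (-1002 - 123) = -9 - 1125 = -1134)
H(t) = -51*t
D - H(U) = -1134 - (-51)*(-1)/1925 = -1134 - 1*51/1925 = -1134 - 51/1925 = -2183001/1925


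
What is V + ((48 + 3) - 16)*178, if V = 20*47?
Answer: 7170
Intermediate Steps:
V = 940
V + ((48 + 3) - 16)*178 = 940 + ((48 + 3) - 16)*178 = 940 + (51 - 16)*178 = 940 + 35*178 = 940 + 6230 = 7170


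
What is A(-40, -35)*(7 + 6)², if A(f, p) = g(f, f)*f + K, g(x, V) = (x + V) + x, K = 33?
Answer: 816777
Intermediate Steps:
g(x, V) = V + 2*x (g(x, V) = (V + x) + x = V + 2*x)
A(f, p) = 33 + 3*f² (A(f, p) = (f + 2*f)*f + 33 = (3*f)*f + 33 = 3*f² + 33 = 33 + 3*f²)
A(-40, -35)*(7 + 6)² = (33 + 3*(-40)²)*(7 + 6)² = (33 + 3*1600)*13² = (33 + 4800)*169 = 4833*169 = 816777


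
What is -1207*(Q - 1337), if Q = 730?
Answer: 732649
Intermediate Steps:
-1207*(Q - 1337) = -1207*(730 - 1337) = -1207*(-607) = 732649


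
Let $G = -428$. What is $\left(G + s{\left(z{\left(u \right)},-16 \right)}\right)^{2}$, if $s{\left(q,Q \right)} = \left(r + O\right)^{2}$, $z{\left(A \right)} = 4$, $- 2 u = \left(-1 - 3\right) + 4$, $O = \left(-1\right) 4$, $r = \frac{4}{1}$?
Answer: $183184$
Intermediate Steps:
$r = 4$ ($r = 4 \cdot 1 = 4$)
$O = -4$
$u = 0$ ($u = - \frac{\left(-1 - 3\right) + 4}{2} = - \frac{-4 + 4}{2} = \left(- \frac{1}{2}\right) 0 = 0$)
$s{\left(q,Q \right)} = 0$ ($s{\left(q,Q \right)} = \left(4 - 4\right)^{2} = 0^{2} = 0$)
$\left(G + s{\left(z{\left(u \right)},-16 \right)}\right)^{2} = \left(-428 + 0\right)^{2} = \left(-428\right)^{2} = 183184$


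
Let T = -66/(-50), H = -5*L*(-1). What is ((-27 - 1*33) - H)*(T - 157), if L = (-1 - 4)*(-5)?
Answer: 144004/5 ≈ 28801.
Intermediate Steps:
L = 25 (L = -5*(-5) = 25)
H = 125 (H = -5*25*(-1) = -125*(-1) = 125)
T = 33/25 (T = -66*(-1/50) = 33/25 ≈ 1.3200)
((-27 - 1*33) - H)*(T - 157) = ((-27 - 1*33) - 1*125)*(33/25 - 157) = ((-27 - 33) - 125)*(-3892/25) = (-60 - 125)*(-3892/25) = -185*(-3892/25) = 144004/5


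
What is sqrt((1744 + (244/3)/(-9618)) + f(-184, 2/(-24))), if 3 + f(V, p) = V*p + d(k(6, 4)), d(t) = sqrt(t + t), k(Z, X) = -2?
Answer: sqrt(40617613897 + 46252962*I)/4809 ≈ 41.909 + 0.023861*I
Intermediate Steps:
d(t) = sqrt(2)*sqrt(t) (d(t) = sqrt(2*t) = sqrt(2)*sqrt(t))
f(V, p) = -3 + 2*I + V*p (f(V, p) = -3 + (V*p + sqrt(2)*sqrt(-2)) = -3 + (V*p + sqrt(2)*(I*sqrt(2))) = -3 + (V*p + 2*I) = -3 + (2*I + V*p) = -3 + 2*I + V*p)
sqrt((1744 + (244/3)/(-9618)) + f(-184, 2/(-24))) = sqrt((1744 + (244/3)/(-9618)) + (-3 + 2*I - 368/(-24))) = sqrt((1744 + (244*(1/3))*(-1/9618)) + (-3 + 2*I - 368*(-1)/24)) = sqrt((1744 + (244/3)*(-1/9618)) + (-3 + 2*I - 184*(-1/12))) = sqrt((1744 - 122/14427) + (-3 + 2*I + 46/3)) = sqrt(25160566/14427 + (37/3 + 2*I)) = sqrt(25338499/14427 + 2*I)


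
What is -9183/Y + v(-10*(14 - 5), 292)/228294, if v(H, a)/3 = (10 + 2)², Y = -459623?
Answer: 127498941/5829398509 ≈ 0.021872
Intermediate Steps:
v(H, a) = 432 (v(H, a) = 3*(10 + 2)² = 3*12² = 3*144 = 432)
-9183/Y + v(-10*(14 - 5), 292)/228294 = -9183/(-459623) + 432/228294 = -9183*(-1/459623) + 432*(1/228294) = 9183/459623 + 24/12683 = 127498941/5829398509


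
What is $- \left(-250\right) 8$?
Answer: $2000$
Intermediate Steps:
$- \left(-250\right) 8 = \left(-1\right) \left(-2000\right) = 2000$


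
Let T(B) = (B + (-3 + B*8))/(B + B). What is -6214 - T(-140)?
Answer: -1741183/280 ≈ -6218.5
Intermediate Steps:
T(B) = (-3 + 9*B)/(2*B) (T(B) = (B + (-3 + 8*B))/((2*B)) = (-3 + 9*B)*(1/(2*B)) = (-3 + 9*B)/(2*B))
-6214 - T(-140) = -6214 - 3*(-1 + 3*(-140))/(2*(-140)) = -6214 - 3*(-1)*(-1 - 420)/(2*140) = -6214 - 3*(-1)*(-421)/(2*140) = -6214 - 1*1263/280 = -6214 - 1263/280 = -1741183/280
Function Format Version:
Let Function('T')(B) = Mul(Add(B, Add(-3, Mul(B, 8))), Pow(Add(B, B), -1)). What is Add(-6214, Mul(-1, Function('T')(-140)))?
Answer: Rational(-1741183, 280) ≈ -6218.5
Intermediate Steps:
Function('T')(B) = Mul(Rational(1, 2), Pow(B, -1), Add(-3, Mul(9, B))) (Function('T')(B) = Mul(Add(B, Add(-3, Mul(8, B))), Pow(Mul(2, B), -1)) = Mul(Add(-3, Mul(9, B)), Mul(Rational(1, 2), Pow(B, -1))) = Mul(Rational(1, 2), Pow(B, -1), Add(-3, Mul(9, B))))
Add(-6214, Mul(-1, Function('T')(-140))) = Add(-6214, Mul(-1, Mul(Rational(3, 2), Pow(-140, -1), Add(-1, Mul(3, -140))))) = Add(-6214, Mul(-1, Mul(Rational(3, 2), Rational(-1, 140), Add(-1, -420)))) = Add(-6214, Mul(-1, Mul(Rational(3, 2), Rational(-1, 140), -421))) = Add(-6214, Mul(-1, Rational(1263, 280))) = Add(-6214, Rational(-1263, 280)) = Rational(-1741183, 280)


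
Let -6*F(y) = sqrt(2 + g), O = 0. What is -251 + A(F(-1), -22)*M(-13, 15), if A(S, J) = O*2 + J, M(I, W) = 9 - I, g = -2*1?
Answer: -735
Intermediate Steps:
g = -2
F(y) = 0 (F(y) = -sqrt(2 - 2)/6 = -sqrt(0)/6 = -1/6*0 = 0)
A(S, J) = J (A(S, J) = 0*2 + J = 0 + J = J)
-251 + A(F(-1), -22)*M(-13, 15) = -251 - 22*(9 - 1*(-13)) = -251 - 22*(9 + 13) = -251 - 22*22 = -251 - 484 = -735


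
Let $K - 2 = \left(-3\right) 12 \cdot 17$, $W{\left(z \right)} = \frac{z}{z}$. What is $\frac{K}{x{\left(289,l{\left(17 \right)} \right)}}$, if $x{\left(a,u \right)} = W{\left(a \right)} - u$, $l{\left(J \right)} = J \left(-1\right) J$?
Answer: $- \frac{61}{29} \approx -2.1034$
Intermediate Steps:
$l{\left(J \right)} = - J^{2}$ ($l{\left(J \right)} = - J J = - J^{2}$)
$W{\left(z \right)} = 1$
$x{\left(a,u \right)} = 1 - u$
$K = -610$ ($K = 2 + \left(-3\right) 12 \cdot 17 = 2 - 612 = -610$)
$\frac{K}{x{\left(289,l{\left(17 \right)} \right)}} = - \frac{610}{1 - - 17^{2}} = - \frac{610}{1 - \left(-1\right) 289} = - \frac{610}{1 - -289} = - \frac{610}{1 + 289} = - \frac{610}{290} = \left(-610\right) \frac{1}{290} = - \frac{61}{29}$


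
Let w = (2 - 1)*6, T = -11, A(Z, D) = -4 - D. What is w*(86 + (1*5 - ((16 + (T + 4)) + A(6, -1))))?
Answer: 510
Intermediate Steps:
w = 6 (w = 1*6 = 6)
w*(86 + (1*5 - ((16 + (T + 4)) + A(6, -1)))) = 6*(86 + (1*5 - ((16 + (-11 + 4)) + (-4 - 1*(-1))))) = 6*(86 + (5 - ((16 - 7) + (-4 + 1)))) = 6*(86 + (5 - (9 - 3))) = 6*(86 + (5 - 1*6)) = 6*(86 + (5 - 6)) = 6*(86 - 1) = 6*85 = 510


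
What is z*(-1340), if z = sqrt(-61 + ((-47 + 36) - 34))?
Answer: -1340*I*sqrt(106) ≈ -13796.0*I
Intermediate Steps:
z = I*sqrt(106) (z = sqrt(-61 + (-11 - 34)) = sqrt(-61 - 45) = sqrt(-106) = I*sqrt(106) ≈ 10.296*I)
z*(-1340) = (I*sqrt(106))*(-1340) = -1340*I*sqrt(106)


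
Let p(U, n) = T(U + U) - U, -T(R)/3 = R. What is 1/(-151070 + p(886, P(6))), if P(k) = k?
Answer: -1/157272 ≈ -6.3584e-6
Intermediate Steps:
T(R) = -3*R
p(U, n) = -7*U (p(U, n) = -3*(U + U) - U = -6*U - U = -7*U)
1/(-151070 + p(886, P(6))) = 1/(-151070 - 7*886) = 1/(-151070 - 6202) = 1/(-157272) = -1/157272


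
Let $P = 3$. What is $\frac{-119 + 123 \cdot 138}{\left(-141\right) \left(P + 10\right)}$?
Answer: $- \frac{16855}{1833} \approx -9.1953$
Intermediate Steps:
$\frac{-119 + 123 \cdot 138}{\left(-141\right) \left(P + 10\right)} = \frac{-119 + 123 \cdot 138}{\left(-141\right) \left(3 + 10\right)} = \frac{-119 + 16974}{\left(-141\right) 13} = \frac{16855}{-1833} = 16855 \left(- \frac{1}{1833}\right) = - \frac{16855}{1833}$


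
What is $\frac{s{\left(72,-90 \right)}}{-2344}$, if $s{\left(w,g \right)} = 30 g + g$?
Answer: $\frac{1395}{1172} \approx 1.1903$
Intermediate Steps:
$s{\left(w,g \right)} = 31 g$
$\frac{s{\left(72,-90 \right)}}{-2344} = \frac{31 \left(-90\right)}{-2344} = \left(-2790\right) \left(- \frac{1}{2344}\right) = \frac{1395}{1172}$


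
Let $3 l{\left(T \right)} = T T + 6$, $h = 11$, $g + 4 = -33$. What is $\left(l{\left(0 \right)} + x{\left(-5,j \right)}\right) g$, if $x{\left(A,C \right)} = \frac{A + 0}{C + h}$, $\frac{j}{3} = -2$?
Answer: $-37$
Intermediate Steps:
$g = -37$ ($g = -4 - 33 = -37$)
$j = -6$ ($j = 3 \left(-2\right) = -6$)
$x{\left(A,C \right)} = \frac{A}{11 + C}$ ($x{\left(A,C \right)} = \frac{A + 0}{C + 11} = \frac{A}{11 + C}$)
$l{\left(T \right)} = 2 + \frac{T^{2}}{3}$ ($l{\left(T \right)} = \frac{T T + 6}{3} = \frac{T^{2} + 6}{3} = \frac{6 + T^{2}}{3} = 2 + \frac{T^{2}}{3}$)
$\left(l{\left(0 \right)} + x{\left(-5,j \right)}\right) g = \left(\left(2 + \frac{0^{2}}{3}\right) - \frac{5}{11 - 6}\right) \left(-37\right) = \left(\left(2 + \frac{1}{3} \cdot 0\right) - \frac{5}{5}\right) \left(-37\right) = \left(\left(2 + 0\right) - 1\right) \left(-37\right) = \left(2 - 1\right) \left(-37\right) = 1 \left(-37\right) = -37$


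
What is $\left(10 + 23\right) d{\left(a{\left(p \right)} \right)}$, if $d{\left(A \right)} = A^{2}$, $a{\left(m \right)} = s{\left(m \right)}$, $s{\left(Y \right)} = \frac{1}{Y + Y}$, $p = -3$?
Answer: $\frac{11}{12} \approx 0.91667$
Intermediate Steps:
$s{\left(Y \right)} = \frac{1}{2 Y}$
$a{\left(m \right)} = \frac{1}{2 m}$
$\left(10 + 23\right) d{\left(a{\left(p \right)} \right)} = \left(10 + 23\right) \left(\frac{1}{2 \left(-3\right)}\right)^{2} = 33 \left(\frac{1}{2} \left(- \frac{1}{3}\right)\right)^{2} = 33 \left(- \frac{1}{6}\right)^{2} = 33 \cdot \frac{1}{36} = \frac{11}{12}$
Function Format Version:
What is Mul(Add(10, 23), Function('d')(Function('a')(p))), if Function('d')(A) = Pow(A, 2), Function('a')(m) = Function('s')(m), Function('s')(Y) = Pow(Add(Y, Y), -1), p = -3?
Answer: Rational(11, 12) ≈ 0.91667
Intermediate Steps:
Function('s')(Y) = Mul(Rational(1, 2), Pow(Y, -1)) (Function('s')(Y) = Pow(Mul(2, Y), -1) = Mul(Rational(1, 2), Pow(Y, -1)))
Function('a')(m) = Mul(Rational(1, 2), Pow(m, -1))
Mul(Add(10, 23), Function('d')(Function('a')(p))) = Mul(Add(10, 23), Pow(Mul(Rational(1, 2), Pow(-3, -1)), 2)) = Mul(33, Pow(Mul(Rational(1, 2), Rational(-1, 3)), 2)) = Mul(33, Pow(Rational(-1, 6), 2)) = Mul(33, Rational(1, 36)) = Rational(11, 12)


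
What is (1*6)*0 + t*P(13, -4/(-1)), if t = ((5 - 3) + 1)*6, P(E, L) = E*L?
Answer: 936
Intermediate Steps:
t = 18 (t = (2 + 1)*6 = 3*6 = 18)
(1*6)*0 + t*P(13, -4/(-1)) = (1*6)*0 + 18*(13*(-4/(-1))) = 6*0 + 18*(13*(-4*(-1))) = 0 + 18*(13*4) = 0 + 18*52 = 0 + 936 = 936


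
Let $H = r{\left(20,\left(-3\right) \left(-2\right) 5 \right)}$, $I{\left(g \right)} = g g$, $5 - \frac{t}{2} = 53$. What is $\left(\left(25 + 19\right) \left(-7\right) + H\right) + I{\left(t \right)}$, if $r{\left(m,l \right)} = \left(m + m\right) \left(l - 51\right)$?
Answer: $8068$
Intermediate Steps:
$t = -96$ ($t = 10 - 106 = -96$)
$I{\left(g \right)} = g^{2}$
$r{\left(m,l \right)} = 2 m \left(-51 + l\right)$
$H = -840$ ($H = 2 \cdot 20 \left(-51 + \left(-3\right) \left(-2\right) 5\right) = 2 \cdot 20 \left(-51 + 6 \cdot 5\right) = 2 \cdot 20 \left(-51 + 30\right) = 2 \cdot 20 \left(-21\right) = -840$)
$\left(\left(25 + 19\right) \left(-7\right) + H\right) + I{\left(t \right)} = \left(\left(25 + 19\right) \left(-7\right) - 840\right) + \left(-96\right)^{2} = \left(44 \left(-7\right) - 840\right) + 9216 = \left(-308 - 840\right) + 9216 = -1148 + 9216 = 8068$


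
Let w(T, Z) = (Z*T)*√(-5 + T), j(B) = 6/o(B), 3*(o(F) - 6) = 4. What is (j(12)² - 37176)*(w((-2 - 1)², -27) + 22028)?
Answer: -96900547530/121 ≈ -8.0083e+8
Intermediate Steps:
o(F) = 22/3 (o(F) = 6 + (⅓)*4 = 6 + 4/3 = 22/3)
j(B) = 9/11 (j(B) = 6/(22/3) = 6*(3/22) = 9/11)
w(T, Z) = T*Z*√(-5 + T) (w(T, Z) = (T*Z)*√(-5 + T) = T*Z*√(-5 + T))
(j(12)² - 37176)*(w((-2 - 1)², -27) + 22028) = ((9/11)² - 37176)*((-2 - 1)²*(-27)*√(-5 + (-2 - 1)²) + 22028) = (81/121 - 37176)*((-3)²*(-27)*√(-5 + (-3)²) + 22028) = -4498215*(9*(-27)*√(-5 + 9) + 22028)/121 = -4498215*(9*(-27)*√4 + 22028)/121 = -4498215*(9*(-27)*2 + 22028)/121 = -4498215*(-486 + 22028)/121 = -4498215/121*21542 = -96900547530/121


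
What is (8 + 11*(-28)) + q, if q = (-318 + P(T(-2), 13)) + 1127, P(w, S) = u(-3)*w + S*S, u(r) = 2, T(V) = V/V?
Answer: 680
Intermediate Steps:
T(V) = 1
P(w, S) = S² + 2*w (P(w, S) = 2*w + S*S = 2*w + S² = S² + 2*w)
q = 980 (q = (-318 + (13² + 2*1)) + 1127 = (-318 + (169 + 2)) + 1127 = (-318 + 171) + 1127 = -147 + 1127 = 980)
(8 + 11*(-28)) + q = (8 + 11*(-28)) + 980 = (8 - 308) + 980 = -300 + 980 = 680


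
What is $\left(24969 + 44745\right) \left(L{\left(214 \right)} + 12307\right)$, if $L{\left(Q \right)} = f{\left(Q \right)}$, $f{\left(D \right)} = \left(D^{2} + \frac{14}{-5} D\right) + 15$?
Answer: $\frac{20049328116}{5} \approx 4.0099 \cdot 10^{9}$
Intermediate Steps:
$f{\left(D \right)} = 15 + D^{2} - \frac{14 D}{5}$ ($f{\left(D \right)} = \left(D^{2} + 14 \left(- \frac{1}{5}\right) D\right) + 15 = \left(D^{2} - \frac{14 D}{5}\right) + 15 = 15 + D^{2} - \frac{14 D}{5}$)
$L{\left(Q \right)} = 15 + Q^{2} - \frac{14 Q}{5}$
$\left(24969 + 44745\right) \left(L{\left(214 \right)} + 12307\right) = \left(24969 + 44745\right) \left(\left(15 + 214^{2} - \frac{2996}{5}\right) + 12307\right) = 69714 \left(\left(15 + 45796 - \frac{2996}{5}\right) + 12307\right) = 69714 \left(\frac{226059}{5} + 12307\right) = 69714 \cdot \frac{287594}{5} = \frac{20049328116}{5}$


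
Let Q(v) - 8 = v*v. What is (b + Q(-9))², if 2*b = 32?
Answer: 11025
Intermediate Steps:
b = 16 (b = (½)*32 = 16)
Q(v) = 8 + v² (Q(v) = 8 + v*v = 8 + v²)
(b + Q(-9))² = (16 + (8 + (-9)²))² = (16 + (8 + 81))² = (16 + 89)² = 105² = 11025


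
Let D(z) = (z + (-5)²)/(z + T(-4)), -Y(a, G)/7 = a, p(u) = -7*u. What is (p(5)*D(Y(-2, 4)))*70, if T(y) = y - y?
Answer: -6825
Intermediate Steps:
Y(a, G) = -7*a
T(y) = 0
D(z) = (25 + z)/z (D(z) = (z + (-5)²)/(z + 0) = (z + 25)/z = (25 + z)/z)
(p(5)*D(Y(-2, 4)))*70 = ((-7*5)*((25 - 7*(-2))/((-7*(-2)))))*70 = -35*(25 + 14)/14*70 = -5*39/2*70 = -35*39/14*70 = -195/2*70 = -6825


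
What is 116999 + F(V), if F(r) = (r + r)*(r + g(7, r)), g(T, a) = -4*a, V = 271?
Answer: -323647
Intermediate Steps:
F(r) = -6*r² (F(r) = (r + r)*(r - 4*r) = (2*r)*(-3*r) = -6*r²)
116999 + F(V) = 116999 - 6*271² = 116999 - 6*73441 = 116999 - 440646 = -323647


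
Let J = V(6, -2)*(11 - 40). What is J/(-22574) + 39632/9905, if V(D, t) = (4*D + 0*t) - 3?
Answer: 900684913/223595470 ≈ 4.0282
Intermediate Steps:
V(D, t) = -3 + 4*D (V(D, t) = (4*D + 0) - 3 = 4*D - 3 = -3 + 4*D)
J = -609 (J = (-3 + 4*6)*(11 - 40) = (-3 + 24)*(-29) = 21*(-29) = -609)
J/(-22574) + 39632/9905 = -609/(-22574) + 39632/9905 = -609*(-1/22574) + 39632*(1/9905) = 609/22574 + 39632/9905 = 900684913/223595470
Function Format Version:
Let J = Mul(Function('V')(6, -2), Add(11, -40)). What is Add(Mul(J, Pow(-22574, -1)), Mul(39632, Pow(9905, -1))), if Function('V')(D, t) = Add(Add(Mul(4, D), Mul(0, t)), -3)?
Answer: Rational(900684913, 223595470) ≈ 4.0282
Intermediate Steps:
Function('V')(D, t) = Add(-3, Mul(4, D)) (Function('V')(D, t) = Add(Add(Mul(4, D), 0), -3) = Add(Mul(4, D), -3) = Add(-3, Mul(4, D)))
J = -609 (J = Mul(Add(-3, Mul(4, 6)), Add(11, -40)) = Mul(Add(-3, 24), -29) = Mul(21, -29) = -609)
Add(Mul(J, Pow(-22574, -1)), Mul(39632, Pow(9905, -1))) = Add(Mul(-609, Pow(-22574, -1)), Mul(39632, Pow(9905, -1))) = Add(Mul(-609, Rational(-1, 22574)), Mul(39632, Rational(1, 9905))) = Add(Rational(609, 22574), Rational(39632, 9905)) = Rational(900684913, 223595470)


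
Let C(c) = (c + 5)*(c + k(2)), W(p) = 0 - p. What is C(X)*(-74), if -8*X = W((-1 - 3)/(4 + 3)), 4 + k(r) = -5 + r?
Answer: 252747/98 ≈ 2579.1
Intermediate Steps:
k(r) = -9 + r (k(r) = -4 + (-5 + r) = -9 + r)
W(p) = -p
X = -1/14 (X = -(-1)*(-1 - 3)/(4 + 3)/8 = -(-1)*(-4/7)/8 = -(-1)*(-4*⅐)/8 = -(-1)*(-4)/(8*7) = -⅛*4/7 = -1/14 ≈ -0.071429)
C(c) = (-7 + c)*(5 + c) (C(c) = (c + 5)*(c + (-9 + 2)) = (5 + c)*(c - 7) = (5 + c)*(-7 + c) = (-7 + c)*(5 + c))
C(X)*(-74) = (-35 + (-1/14)² - 2*(-1/14))*(-74) = (-35 + 1/196 + ⅐)*(-74) = -6831/196*(-74) = 252747/98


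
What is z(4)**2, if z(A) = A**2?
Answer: 256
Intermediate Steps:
z(4)**2 = (4**2)**2 = 16**2 = 256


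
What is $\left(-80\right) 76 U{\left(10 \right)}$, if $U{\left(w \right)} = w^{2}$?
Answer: $-608000$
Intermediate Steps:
$\left(-80\right) 76 U{\left(10 \right)} = \left(-80\right) 76 \cdot 10^{2} = \left(-6080\right) 100 = -608000$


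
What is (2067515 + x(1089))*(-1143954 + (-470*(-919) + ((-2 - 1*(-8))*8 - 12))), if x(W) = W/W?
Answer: -1472046581808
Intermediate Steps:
x(W) = 1
(2067515 + x(1089))*(-1143954 + (-470*(-919) + ((-2 - 1*(-8))*8 - 12))) = (2067515 + 1)*(-1143954 + (-470*(-919) + ((-2 - 1*(-8))*8 - 12))) = 2067516*(-1143954 + (431930 + ((-2 + 8)*8 - 12))) = 2067516*(-1143954 + (431930 + (6*8 - 12))) = 2067516*(-1143954 + (431930 + (48 - 12))) = 2067516*(-1143954 + (431930 + 36)) = 2067516*(-1143954 + 431966) = 2067516*(-711988) = -1472046581808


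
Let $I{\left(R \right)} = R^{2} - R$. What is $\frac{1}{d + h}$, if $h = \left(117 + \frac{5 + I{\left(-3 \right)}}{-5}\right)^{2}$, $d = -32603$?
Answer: $- \frac{25}{492451} \approx -5.0766 \cdot 10^{-5}$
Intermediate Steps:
$h = \frac{322624}{25}$ ($h = \left(117 + \frac{5 - 3 \left(-1 - 3\right)}{-5}\right)^{2} = \left(117 + \left(5 - -12\right) \left(- \frac{1}{5}\right)\right)^{2} = \left(117 + \left(5 + 12\right) \left(- \frac{1}{5}\right)\right)^{2} = \left(117 + 17 \left(- \frac{1}{5}\right)\right)^{2} = \left(117 - \frac{17}{5}\right)^{2} = \left(\frac{568}{5}\right)^{2} = \frac{322624}{25} \approx 12905.0$)
$\frac{1}{d + h} = \frac{1}{-32603 + \frac{322624}{25}} = \frac{1}{- \frac{492451}{25}} = - \frac{25}{492451}$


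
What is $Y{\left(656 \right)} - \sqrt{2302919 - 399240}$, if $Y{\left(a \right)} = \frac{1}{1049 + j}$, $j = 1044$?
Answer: $\frac{1}{2093} - \sqrt{1903679} \approx -1379.7$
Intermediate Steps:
$Y{\left(a \right)} = \frac{1}{2093}$ ($Y{\left(a \right)} = \frac{1}{1049 + 1044} = \frac{1}{2093}$)
$Y{\left(656 \right)} - \sqrt{2302919 - 399240} = \frac{1}{2093} - \sqrt{2302919 - 399240} = \frac{1}{2093} - \sqrt{1903679}$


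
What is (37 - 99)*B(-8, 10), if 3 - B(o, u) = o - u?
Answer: -1302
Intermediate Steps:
B(o, u) = 3 + u - o (B(o, u) = 3 - (o - u) = 3 + (u - o) = 3 + u - o)
(37 - 99)*B(-8, 10) = (37 - 99)*(3 + 10 - 1*(-8)) = -62*(3 + 10 + 8) = -62*21 = -1302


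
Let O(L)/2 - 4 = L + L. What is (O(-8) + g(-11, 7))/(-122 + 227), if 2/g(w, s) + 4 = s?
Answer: -2/9 ≈ -0.22222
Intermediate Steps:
g(w, s) = 2/(-4 + s)
O(L) = 8 + 4*L (O(L) = 8 + 2*(L + L) = 8 + 2*(2*L) = 8 + 4*L)
(O(-8) + g(-11, 7))/(-122 + 227) = ((8 + 4*(-8)) + 2/(-4 + 7))/(-122 + 227) = ((8 - 32) + 2/3)/105 = (-24 + 2*(1/3))*(1/105) = (-24 + 2/3)*(1/105) = -70/3*1/105 = -2/9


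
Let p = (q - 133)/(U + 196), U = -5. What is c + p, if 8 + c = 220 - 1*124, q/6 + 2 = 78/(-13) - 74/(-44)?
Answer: 183008/2101 ≈ 87.105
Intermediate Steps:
q = -417/11 (q = -12 + 6*(78/(-13) - 74/(-44)) = -12 + 6*(78*(-1/13) - 74*(-1/44)) = -12 + 6*(-6 + 37/22) = -12 + 6*(-95/22) = -12 - 285/11 = -417/11 ≈ -37.909)
c = 88 (c = -8 + (220 - 1*124) = -8 + (220 - 124) = -8 + 96 = 88)
p = -1880/2101 (p = (-417/11 - 133)/(-5 + 196) = -1880/11/191 = -1880/11*1/191 = -1880/2101 ≈ -0.89481)
c + p = 88 - 1880/2101 = 183008/2101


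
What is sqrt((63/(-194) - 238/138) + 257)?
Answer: sqrt(45683325834)/13386 ≈ 15.967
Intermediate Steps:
sqrt((63/(-194) - 238/138) + 257) = sqrt((63*(-1/194) - 238*1/138) + 257) = sqrt((-63/194 - 119/69) + 257) = sqrt(-27433/13386 + 257) = sqrt(3412769/13386) = sqrt(45683325834)/13386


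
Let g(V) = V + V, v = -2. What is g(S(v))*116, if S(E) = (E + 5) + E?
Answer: 232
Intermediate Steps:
S(E) = 5 + 2*E (S(E) = (5 + E) + E = 5 + 2*E)
g(V) = 2*V
g(S(v))*116 = (2*(5 + 2*(-2)))*116 = (2*(5 - 4))*116 = (2*1)*116 = 2*116 = 232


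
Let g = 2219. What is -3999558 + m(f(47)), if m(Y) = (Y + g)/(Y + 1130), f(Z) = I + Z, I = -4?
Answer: -1563826424/391 ≈ -3.9996e+6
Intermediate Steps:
f(Z) = -4 + Z
m(Y) = (2219 + Y)/(1130 + Y) (m(Y) = (Y + 2219)/(Y + 1130) = (2219 + Y)/(1130 + Y))
-3999558 + m(f(47)) = -3999558 + (2219 + (-4 + 47))/(1130 + (-4 + 47)) = -3999558 + (2219 + 43)/(1130 + 43) = -3999558 + 2262/1173 = -3999558 + (1/1173)*2262 = -3999558 + 754/391 = -1563826424/391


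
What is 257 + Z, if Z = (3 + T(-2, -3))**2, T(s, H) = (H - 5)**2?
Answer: 4746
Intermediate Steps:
T(s, H) = (-5 + H)**2
Z = 4489 (Z = (3 + (-5 - 3)**2)**2 = (3 + (-8)**2)**2 = (3 + 64)**2 = 67**2 = 4489)
257 + Z = 257 + 4489 = 4746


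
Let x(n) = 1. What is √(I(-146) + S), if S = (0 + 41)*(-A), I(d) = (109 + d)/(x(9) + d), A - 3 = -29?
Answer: √22418015/145 ≈ 32.654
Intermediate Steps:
A = -26 (A = 3 - 29 = -26)
I(d) = (109 + d)/(1 + d)
S = 1066 (S = (0 + 41)*(-1*(-26)) = 41*26 = 1066)
√(I(-146) + S) = √((109 - 146)/(1 - 146) + 1066) = √(-37/(-145) + 1066) = √(-1/145*(-37) + 1066) = √(37/145 + 1066) = √(154607/145) = √22418015/145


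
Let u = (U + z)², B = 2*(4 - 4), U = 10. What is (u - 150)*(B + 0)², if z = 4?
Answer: 0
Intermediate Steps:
B = 0 (B = 2*0 = 0)
u = 196 (u = (10 + 4)² = 14² = 196)
(u - 150)*(B + 0)² = (196 - 150)*(0 + 0)² = 46*0² = 46*0 = 0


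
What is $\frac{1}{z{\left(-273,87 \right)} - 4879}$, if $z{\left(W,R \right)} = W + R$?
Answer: $- \frac{1}{5065} \approx -0.00019743$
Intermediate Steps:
$z{\left(W,R \right)} = R + W$
$\frac{1}{z{\left(-273,87 \right)} - 4879} = \frac{1}{\left(87 - 273\right) - 4879} = \frac{1}{-186 - 4879} = \frac{1}{-5065} = - \frac{1}{5065}$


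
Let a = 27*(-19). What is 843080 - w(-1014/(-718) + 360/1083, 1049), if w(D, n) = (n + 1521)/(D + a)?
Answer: 5586127946383/6625818 ≈ 8.4309e+5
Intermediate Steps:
a = -513
w(D, n) = (1521 + n)/(-513 + D) (w(D, n) = (n + 1521)/(D - 513) = (1521 + n)/(-513 + D))
843080 - w(-1014/(-718) + 360/1083, 1049) = 843080 - (1521 + 1049)/(-513 + (-1014/(-718) + 360/1083)) = 843080 - 2570/(-513 + (-1014*(-1/718) + 360*(1/1083))) = 843080 - 2570/(-513 + (507/359 + 120/361)) = 843080 - 2570/(-513 + 226107/129599) = 843080 - 2570/(-66258180/129599) = 843080 - (-129599)*2570/66258180 = 843080 - 1*(-33306943/6625818) = 843080 + 33306943/6625818 = 5586127946383/6625818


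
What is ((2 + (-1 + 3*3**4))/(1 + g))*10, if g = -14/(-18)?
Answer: 2745/2 ≈ 1372.5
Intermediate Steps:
g = 7/9 (g = -14*(-1/18) = 7/9 ≈ 0.77778)
((2 + (-1 + 3*3**4))/(1 + g))*10 = ((2 + (-1 + 3*3**4))/(1 + 7/9))*10 = ((2 + (-1 + 3*81))/(16/9))*10 = ((2 + (-1 + 243))*(9/16))*10 = ((2 + 242)*(9/16))*10 = (244*(9/16))*10 = (549/4)*10 = 2745/2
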